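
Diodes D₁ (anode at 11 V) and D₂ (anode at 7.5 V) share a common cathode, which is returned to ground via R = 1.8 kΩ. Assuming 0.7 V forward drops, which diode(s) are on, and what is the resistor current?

Only D₁ conducts; I_R ≈ 5.7 mA

Assume both conduct. Then node N would need to be at both 11−0.7 = 10.3 V and 7.5−0.7 = 6.8 V, which is impossible.
Assume only D₁ conducts: V_N = 11 − 0.7 = 10.3 V, so I_R = 10.3/1.8 = 5.72 mA.
Check D₂: its anode-to-cathode voltage is 7.5 − 10.3 = -2.8 V < 0.7 V, so it is off. The assumption is consistent.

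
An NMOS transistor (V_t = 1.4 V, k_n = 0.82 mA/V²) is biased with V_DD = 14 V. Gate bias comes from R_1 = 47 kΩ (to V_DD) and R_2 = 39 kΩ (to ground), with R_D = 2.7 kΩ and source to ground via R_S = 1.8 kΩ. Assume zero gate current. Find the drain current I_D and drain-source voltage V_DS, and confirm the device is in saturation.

V_G = V_DD·R_2/(R_1+R_2) = 14×39/86 = 6.35 V.
Assume saturation: I_D = (k_n/2)(V_GS − V_t)² with V_GS = V_G − I_D·R_S = 6.35 − 1.8·I_D.
Substituting gives 1.33·I_D² − 8.3·I_D + 10 = 0, with roots I_D = 1.64 or 4.61 mA.
The root I_D = 4.61 mA gives V_GS = -1.95 V ≤ V_t, so take I_D = 1.64 mA.
Then V_GS = 3.4 V and V_DS = V_DD − I_D(R_D+R_S) = 14 − 1.64×4.5 = 6.63 V.
Saturation requires V_DS ≥ V_GS − V_t = 2 V; 6.63 ≥ 2 ✓.

I_D ≈ 1.6 mA, V_DS ≈ 6.6 V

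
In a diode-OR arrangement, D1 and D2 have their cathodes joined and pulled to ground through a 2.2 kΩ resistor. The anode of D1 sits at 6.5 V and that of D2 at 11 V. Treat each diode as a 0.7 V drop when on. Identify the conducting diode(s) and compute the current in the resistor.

Assume both conduct. Then node N would need to be at both 6.5−0.7 = 5.8 V and 11−0.7 = 10.3 V, which is impossible.
Assume only D2 conducts: V_N = 11 − 0.7 = 10.3 V, so I_R = 10.3/2.2 = 4.68 mA.
Check D1: its anode-to-cathode voltage is 6.5 − 10.3 = -3.8 V < 0.7 V, so it is off. The assumption is consistent.

Only D2 conducts; I_R ≈ 4.7 mA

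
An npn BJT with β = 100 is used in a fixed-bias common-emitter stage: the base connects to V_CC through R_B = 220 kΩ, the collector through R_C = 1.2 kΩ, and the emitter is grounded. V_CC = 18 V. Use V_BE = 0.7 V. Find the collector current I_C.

Base loop: V_CC = I_B·R_B + V_BE, so I_B = (18 − 0.7)/220 kΩ = 0.0786 mA.
In the active region I_C = β·I_B = 100 × 0.0786 = 7.86 mA.
Collector loop: V_CE = V_CC − I_C·R_C = 18 − 7.86×1.2 = 8.56 V.
Since V_CE = 8.56 V > V_CE(sat) ≈ 0.2 V, the transistor is in the active region as assumed.

I_C ≈ 7.9 mA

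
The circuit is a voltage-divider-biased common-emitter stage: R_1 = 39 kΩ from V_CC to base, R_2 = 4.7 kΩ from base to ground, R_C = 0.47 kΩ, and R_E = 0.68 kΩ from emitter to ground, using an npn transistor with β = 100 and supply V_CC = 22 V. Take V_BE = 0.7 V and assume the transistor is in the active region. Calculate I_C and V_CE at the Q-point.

Thevenize the base divider: V_Th = V_CC·R_2/(R_1+R_2) = 22×4.7/43.7 = 2.37 V, R_Th = R_1‖R_2 = 4.19 kΩ.
Base-emitter loop: V_Th = I_B·R_Th + V_BE + (β+1)I_B·R_E, so I_B = (2.37 − 0.7) / (4.19 + 101×0.68) = 0.0229 mA.
I_C = β·I_B = 100×0.0229 = 2.29 mA, and I_E = (β+1)I_B = 2.31 mA.
V_CE = V_CC − I_C·R_C − I_E·R_E = 22 − 2.29×0.47 − 2.31×0.68 = 19.4 V.
V_CE = 19.4 V > 0.2 V confirms active-region operation.

I_C ≈ 2.3 mA, V_CE ≈ 19 V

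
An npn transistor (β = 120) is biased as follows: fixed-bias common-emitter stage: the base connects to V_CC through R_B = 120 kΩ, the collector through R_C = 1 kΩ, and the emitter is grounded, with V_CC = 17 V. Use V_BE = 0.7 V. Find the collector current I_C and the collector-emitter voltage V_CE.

Base loop: V_CC = I_B·R_B + V_BE, so I_B = (17 − 0.7)/120 kΩ = 0.136 mA.
In the active region I_C = β·I_B = 120 × 0.136 = 16.3 mA.
Collector loop: V_CE = V_CC − I_C·R_C = 17 − 16.3×1 = 0.7 V.
Since V_CE = 0.7 V > V_CE(sat) ≈ 0.2 V, the transistor is in the active region as assumed.

I_C ≈ 16 mA, V_CE ≈ 0.7 V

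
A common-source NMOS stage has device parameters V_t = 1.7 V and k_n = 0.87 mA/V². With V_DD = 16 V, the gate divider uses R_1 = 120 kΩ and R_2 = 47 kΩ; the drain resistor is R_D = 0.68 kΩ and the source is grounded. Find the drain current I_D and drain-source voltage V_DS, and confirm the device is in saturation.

V_G = V_DD·R_2/(R_1+R_2) = 16×47/167 = 4.5 V. With the source grounded, V_GS = V_G = 4.5 V.
Assume saturation: I_D = (k_n/2)(V_GS − V_t)² = (0.87/2)×(4.5 − 1.7)² = 0.435×2.8² = 3.42 mA.
V_DS = V_DD − I_D·R_D = 16 − 3.42×0.68 = 13.7 V.
Saturation requires V_DS ≥ V_GS − V_t = 2.8 V; 13.7 ≥ 2.8 ✓.

I_D ≈ 3.4 mA, V_DS ≈ 14 V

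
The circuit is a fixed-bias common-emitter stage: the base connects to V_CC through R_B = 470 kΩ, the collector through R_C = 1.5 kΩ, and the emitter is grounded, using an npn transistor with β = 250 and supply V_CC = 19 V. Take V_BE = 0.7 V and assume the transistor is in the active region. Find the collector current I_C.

I_C ≈ 9.7 mA

Base loop: V_CC = I_B·R_B + V_BE, so I_B = (19 − 0.7)/470 kΩ = 0.0389 mA.
In the active region I_C = β·I_B = 250 × 0.0389 = 9.73 mA.
Collector loop: V_CE = V_CC − I_C·R_C = 19 − 9.73×1.5 = 4.4 V.
Since V_CE = 4.4 V > V_CE(sat) ≈ 0.2 V, the transistor is in the active region as assumed.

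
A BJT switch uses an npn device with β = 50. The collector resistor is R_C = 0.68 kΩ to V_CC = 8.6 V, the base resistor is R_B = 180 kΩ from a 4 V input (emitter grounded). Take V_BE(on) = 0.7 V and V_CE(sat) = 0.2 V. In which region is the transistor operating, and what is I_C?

active; I_C ≈ 0.92 mA

Assume active. Base-emitter loop: I_B = (V_BB − V_BE)/R_B = (4 − 0.7)/180 = 0.0183 mA.
I_C = β·I_B = 50×0.0183 = 0.917 mA.
V_CE = V_CC − I_C·R_C = 8.6 − 0.917×0.68 = 7.98 V > V_CE(sat), so the active-region assumption holds.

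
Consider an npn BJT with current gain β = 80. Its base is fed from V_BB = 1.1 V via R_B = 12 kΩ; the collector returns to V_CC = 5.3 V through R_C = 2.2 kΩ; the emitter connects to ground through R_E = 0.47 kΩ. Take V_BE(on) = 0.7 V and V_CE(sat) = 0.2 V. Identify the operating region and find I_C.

active; I_C ≈ 0.64 mA

Assume active. Base-emitter loop: I_B = (V_BB − V_BE)/(R_B + (β+1)R_E) = (1.1 − 0.7)/(12 + 81×0.47) = 0.00799 mA.
I_C = β·I_B = 80×0.00799 = 0.639 mA.
V_CE = V_CC − I_C·R_C − I_E·R_E = 5.3 − 0.639×2.2 − 0.647×0.47 = 3.59 V > V_CE(sat), so the active-region assumption holds.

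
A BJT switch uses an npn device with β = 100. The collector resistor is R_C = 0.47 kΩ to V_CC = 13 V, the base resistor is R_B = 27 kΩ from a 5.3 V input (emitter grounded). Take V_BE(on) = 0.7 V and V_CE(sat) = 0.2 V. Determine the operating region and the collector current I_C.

Assume active. Base-emitter loop: I_B = (V_BB − V_BE)/R_B = (5.3 − 0.7)/27 = 0.17 mA.
I_C = β·I_B = 100×0.17 = 17 mA.
V_CE = V_CC − I_C·R_C = 13 − 17×0.47 = 4.99 V > V_CE(sat), so the active-region assumption holds.

active; I_C ≈ 17 mA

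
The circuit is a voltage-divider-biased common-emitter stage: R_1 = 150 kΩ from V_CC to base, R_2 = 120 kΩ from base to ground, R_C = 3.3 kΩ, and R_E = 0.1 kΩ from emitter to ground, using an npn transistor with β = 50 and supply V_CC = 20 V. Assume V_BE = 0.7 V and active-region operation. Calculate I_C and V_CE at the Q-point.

Thevenize the base divider: V_Th = V_CC·R_2/(R_1+R_2) = 20×120/270 = 8.89 V, R_Th = R_1‖R_2 = 66.7 kΩ.
Base-emitter loop: V_Th = I_B·R_Th + V_BE + (β+1)I_B·R_E, so I_B = (8.89 − 0.7) / (66.7 + 51×0.1) = 0.114 mA.
I_C = β·I_B = 50×0.114 = 5.71 mA, and I_E = (β+1)I_B = 5.82 mA.
V_CE = V_CC − I_C·R_C − I_E·R_E = 20 − 5.71×3.3 − 5.82×0.1 = 0.591 V.
V_CE = 0.591 V > 0.2 V confirms active-region operation.

I_C ≈ 5.7 mA, V_CE ≈ 0.59 V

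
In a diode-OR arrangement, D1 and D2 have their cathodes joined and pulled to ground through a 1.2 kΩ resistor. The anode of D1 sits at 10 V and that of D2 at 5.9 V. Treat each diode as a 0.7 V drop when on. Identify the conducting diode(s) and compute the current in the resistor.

Assume both conduct. Then node N would need to be at both 10−0.7 = 9.3 V and 5.9−0.7 = 5.2 V, which is impossible.
Assume only D1 conducts: V_N = 10 − 0.7 = 9.3 V, so I_R = 9.3/1.2 = 7.75 mA.
Check D2: its anode-to-cathode voltage is 5.9 − 9.3 = -3.4 V < 0.7 V, so it is off. The assumption is consistent.

Only D1 conducts; I_R ≈ 7.8 mA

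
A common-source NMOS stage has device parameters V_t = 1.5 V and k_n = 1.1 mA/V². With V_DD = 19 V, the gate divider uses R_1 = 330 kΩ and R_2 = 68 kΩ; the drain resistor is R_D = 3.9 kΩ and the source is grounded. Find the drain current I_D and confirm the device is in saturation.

V_G = V_DD·R_2/(R_1+R_2) = 19×68/398 = 3.25 V. With the source grounded, V_GS = V_G = 3.25 V.
Assume saturation: I_D = (k_n/2)(V_GS − V_t)² = (1.1/2)×(3.25 − 1.5)² = 0.55×1.75² = 1.68 mA.
V_DS = V_DD − I_D·R_D = 19 − 1.68×3.9 = 12.5 V.
Saturation requires V_DS ≥ V_GS − V_t = 1.75 V; 12.5 ≥ 1.75 ✓.

I_D ≈ 1.7 mA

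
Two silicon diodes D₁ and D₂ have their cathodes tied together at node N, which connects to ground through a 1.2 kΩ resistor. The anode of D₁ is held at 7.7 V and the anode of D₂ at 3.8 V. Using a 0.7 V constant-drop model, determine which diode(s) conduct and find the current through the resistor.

Only D₁ conducts; I_R ≈ 5.8 mA

Assume both conduct. Then node N would need to be at both 7.7−0.7 = 7 V and 3.8−0.7 = 3.1 V, which is impossible.
Assume only D₁ conducts: V_N = 7.7 − 0.7 = 7 V, so I_R = 7/1.2 = 5.83 mA.
Check D₂: its anode-to-cathode voltage is 3.8 − 7 = -3.2 V < 0.7 V, so it is off. The assumption is consistent.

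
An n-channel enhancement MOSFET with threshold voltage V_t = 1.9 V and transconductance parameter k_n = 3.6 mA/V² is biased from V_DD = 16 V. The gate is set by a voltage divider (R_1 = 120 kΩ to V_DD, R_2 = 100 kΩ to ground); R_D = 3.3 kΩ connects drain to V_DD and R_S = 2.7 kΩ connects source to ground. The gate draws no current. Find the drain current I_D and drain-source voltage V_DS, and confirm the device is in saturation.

V_G = V_DD·R_2/(R_1+R_2) = 16×100/220 = 7.27 V.
Assume saturation: I_D = (k_n/2)(V_GS − V_t)² with V_GS = V_G − I_D·R_S = 7.27 − 2.7·I_D.
Substituting gives 13.1·I_D² − 53.2·I_D + 52 = 0, with roots I_D = 1.64 or 2.42 mA.
The root I_D = 2.42 mA gives V_GS = 0.741 V ≤ V_t, so take I_D = 1.64 mA.
Then V_GS = 2.85 V and V_DS = V_DD − I_D(R_D+R_S) = 16 − 1.64×6 = 6.18 V.
Saturation requires V_DS ≥ V_GS − V_t = 0.954 V; 6.18 ≥ 0.954 ✓.

I_D ≈ 1.6 mA, V_DS ≈ 6.2 V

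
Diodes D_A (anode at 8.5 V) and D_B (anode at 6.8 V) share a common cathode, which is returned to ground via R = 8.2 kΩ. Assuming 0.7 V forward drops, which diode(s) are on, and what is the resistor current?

Only D_A conducts; I_R ≈ 0.95 mA

Assume both conduct. Then node N would need to be at both 8.5−0.7 = 7.8 V and 6.8−0.7 = 6.1 V, which is impossible.
Assume only D_A conducts: V_N = 8.5 − 0.7 = 7.8 V, so I_R = 7.8/8.2 = 0.951 mA.
Check D_B: its anode-to-cathode voltage is 6.8 − 7.8 = -1 V < 0.7 V, so it is off. The assumption is consistent.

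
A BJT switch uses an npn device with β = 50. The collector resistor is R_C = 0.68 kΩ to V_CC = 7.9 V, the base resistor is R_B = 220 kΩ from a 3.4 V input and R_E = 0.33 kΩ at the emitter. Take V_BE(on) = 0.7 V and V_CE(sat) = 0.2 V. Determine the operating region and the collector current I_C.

Assume active. Base-emitter loop: I_B = (V_BB − V_BE)/(R_B + (β+1)R_E) = (3.4 − 0.7)/(220 + 51×0.33) = 0.0114 mA.
I_C = β·I_B = 50×0.0114 = 0.57 mA.
V_CE = V_CC − I_C·R_C − I_E·R_E = 7.9 − 0.57×0.68 − 0.581×0.33 = 7.32 V > V_CE(sat), so the active-region assumption holds.

active; I_C ≈ 0.57 mA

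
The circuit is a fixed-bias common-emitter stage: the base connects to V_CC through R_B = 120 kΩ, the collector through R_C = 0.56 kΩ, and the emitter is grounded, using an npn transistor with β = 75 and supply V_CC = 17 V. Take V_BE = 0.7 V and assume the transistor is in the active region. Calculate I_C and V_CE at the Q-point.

I_C ≈ 10 mA, V_CE ≈ 11 V

Base loop: V_CC = I_B·R_B + V_BE, so I_B = (17 − 0.7)/120 kΩ = 0.136 mA.
In the active region I_C = β·I_B = 75 × 0.136 = 10.2 mA.
Collector loop: V_CE = V_CC − I_C·R_C = 17 − 10.2×0.56 = 11.3 V.
Since V_CE = 11.3 V > V_CE(sat) ≈ 0.2 V, the transistor is in the active region as assumed.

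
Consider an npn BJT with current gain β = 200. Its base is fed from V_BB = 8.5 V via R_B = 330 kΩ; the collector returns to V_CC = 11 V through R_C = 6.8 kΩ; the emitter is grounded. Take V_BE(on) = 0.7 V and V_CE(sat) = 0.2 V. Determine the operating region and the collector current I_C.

saturation; I_C ≈ 1.6 mA

Assume active: I_B = (8.5 − 0.7)/330 = 0.0236 mA, giving I_C = β·I_B = 4.73 mA.
But then V_CE = 11 − 4.73×6.8 = -21.1 V < V_CE(sat) = 0.2 V — impossible in the active region.
So the transistor is saturated. With V_CE = 0.2 V, I_C = (V_CC − 0.2)/R_C = 10.8/6.8 = 1.59 mA.
Check: β·I_B = 4.73 mA > I_C = 1.59 mA, confirming saturation.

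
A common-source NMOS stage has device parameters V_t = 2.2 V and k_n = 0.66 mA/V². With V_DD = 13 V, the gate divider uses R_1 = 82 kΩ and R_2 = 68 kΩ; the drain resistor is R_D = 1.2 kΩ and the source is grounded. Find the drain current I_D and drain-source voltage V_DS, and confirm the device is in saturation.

V_G = V_DD·R_2/(R_1+R_2) = 13×68/150 = 5.89 V. With the source grounded, V_GS = V_G = 5.89 V.
Assume saturation: I_D = (k_n/2)(V_GS − V_t)² = (0.66/2)×(5.89 − 2.2)² = 0.33×3.69² = 4.5 mA.
V_DS = V_DD − I_D·R_D = 13 − 4.5×1.2 = 7.6 V.
Saturation requires V_DS ≥ V_GS − V_t = 3.69 V; 7.6 ≥ 3.69 ✓.

I_D ≈ 4.5 mA, V_DS ≈ 7.6 V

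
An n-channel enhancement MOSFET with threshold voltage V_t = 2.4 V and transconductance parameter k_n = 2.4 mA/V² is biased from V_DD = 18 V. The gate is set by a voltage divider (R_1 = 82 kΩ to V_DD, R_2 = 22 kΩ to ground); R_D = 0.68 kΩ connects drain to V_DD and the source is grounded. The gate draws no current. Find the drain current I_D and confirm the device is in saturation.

V_G = V_DD·R_2/(R_1+R_2) = 18×22/104 = 3.81 V. With the source grounded, V_GS = V_G = 3.81 V.
Assume saturation: I_D = (k_n/2)(V_GS − V_t)² = (2.4/2)×(3.81 − 2.4)² = 1.2×1.41² = 2.38 mA.
V_DS = V_DD − I_D·R_D = 18 − 2.38×0.68 = 16.4 V.
Saturation requires V_DS ≥ V_GS − V_t = 1.41 V; 16.4 ≥ 1.41 ✓.

I_D ≈ 2.4 mA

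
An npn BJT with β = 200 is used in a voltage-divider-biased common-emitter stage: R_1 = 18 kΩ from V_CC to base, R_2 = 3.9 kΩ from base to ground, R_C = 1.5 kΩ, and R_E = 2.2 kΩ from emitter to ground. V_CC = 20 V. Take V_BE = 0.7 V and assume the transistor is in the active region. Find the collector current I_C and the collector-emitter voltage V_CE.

I_C ≈ 1.3 mA, V_CE ≈ 15 V

Thevenize the base divider: V_Th = V_CC·R_2/(R_1+R_2) = 20×3.9/21.9 = 3.56 V, R_Th = R_1‖R_2 = 3.21 kΩ.
Base-emitter loop: V_Th = I_B·R_Th + V_BE + (β+1)I_B·R_E, so I_B = (3.56 − 0.7) / (3.21 + 201×2.2) = 0.00642 mA.
I_C = β·I_B = 200×0.00642 = 1.28 mA, and I_E = (β+1)I_B = 1.29 mA.
V_CE = V_CC − I_C·R_C − I_E·R_E = 20 − 1.28×1.5 − 1.29×2.2 = 15.2 V.
V_CE = 15.2 V > 0.2 V confirms active-region operation.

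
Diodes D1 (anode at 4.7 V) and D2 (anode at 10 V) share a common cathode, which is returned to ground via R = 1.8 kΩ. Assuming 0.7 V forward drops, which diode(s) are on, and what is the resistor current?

Only D2 conducts; I_R ≈ 5.2 mA

Assume both conduct. Then node N would need to be at both 4.7−0.7 = 4 V and 10−0.7 = 9.3 V, which is impossible.
Assume only D2 conducts: V_N = 10 − 0.7 = 9.3 V, so I_R = 9.3/1.8 = 5.17 mA.
Check D1: its anode-to-cathode voltage is 4.7 − 9.3 = -4.6 V < 0.7 V, so it is off. The assumption is consistent.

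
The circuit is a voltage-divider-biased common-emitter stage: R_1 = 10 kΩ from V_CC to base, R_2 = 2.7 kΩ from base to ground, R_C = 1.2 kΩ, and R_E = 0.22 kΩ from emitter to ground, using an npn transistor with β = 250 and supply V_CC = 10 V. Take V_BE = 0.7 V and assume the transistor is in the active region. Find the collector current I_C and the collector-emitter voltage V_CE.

Thevenize the base divider: V_Th = V_CC·R_2/(R_1+R_2) = 10×2.7/12.7 = 2.13 V, R_Th = R_1‖R_2 = 2.13 kΩ.
Base-emitter loop: V_Th = I_B·R_Th + V_BE + (β+1)I_B·R_E, so I_B = (2.13 − 0.7) / (2.13 + 251×0.22) = 0.0249 mA.
I_C = β·I_B = 250×0.0249 = 6.22 mA, and I_E = (β+1)I_B = 6.24 mA.
V_CE = V_CC − I_C·R_C − I_E·R_E = 10 − 6.22×1.2 − 6.24×0.22 = 1.17 V.
V_CE = 1.17 V > 0.2 V confirms active-region operation.

I_C ≈ 6.2 mA, V_CE ≈ 1.2 V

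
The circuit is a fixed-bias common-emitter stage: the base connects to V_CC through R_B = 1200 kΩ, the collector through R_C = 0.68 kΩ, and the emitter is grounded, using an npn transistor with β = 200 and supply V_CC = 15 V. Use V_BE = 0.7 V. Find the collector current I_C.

I_C ≈ 2.4 mA

Base loop: V_CC = I_B·R_B + V_BE, so I_B = (15 − 0.7)/1200 kΩ = 0.0119 mA.
In the active region I_C = β·I_B = 200 × 0.0119 = 2.38 mA.
Collector loop: V_CE = V_CC − I_C·R_C = 15 − 2.38×0.68 = 13.4 V.
Since V_CE = 13.4 V > V_CE(sat) ≈ 0.2 V, the transistor is in the active region as assumed.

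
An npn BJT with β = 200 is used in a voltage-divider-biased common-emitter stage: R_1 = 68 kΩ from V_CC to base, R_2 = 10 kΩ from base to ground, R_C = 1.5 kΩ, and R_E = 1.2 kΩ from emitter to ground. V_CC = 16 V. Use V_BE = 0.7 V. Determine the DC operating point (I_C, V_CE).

Thevenize the base divider: V_Th = V_CC·R_2/(R_1+R_2) = 16×10/78 = 2.05 V, R_Th = R_1‖R_2 = 8.72 kΩ.
Base-emitter loop: V_Th = I_B·R_Th + V_BE + (β+1)I_B·R_E, so I_B = (2.05 − 0.7) / (8.72 + 201×1.2) = 0.00541 mA.
I_C = β·I_B = 200×0.00541 = 1.08 mA, and I_E = (β+1)I_B = 1.09 mA.
V_CE = V_CC − I_C·R_C − I_E·R_E = 16 − 1.08×1.5 − 1.09×1.2 = 13.1 V.
V_CE = 13.1 V > 0.2 V confirms active-region operation.

I_C ≈ 1.1 mA, V_CE ≈ 13 V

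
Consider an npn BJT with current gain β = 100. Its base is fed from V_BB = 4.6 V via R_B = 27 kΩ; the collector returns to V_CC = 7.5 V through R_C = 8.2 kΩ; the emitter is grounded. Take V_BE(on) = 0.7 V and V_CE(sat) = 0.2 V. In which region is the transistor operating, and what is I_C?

saturation; I_C ≈ 0.89 mA

Assume active: I_B = (4.6 − 0.7)/27 = 0.144 mA, giving I_C = β·I_B = 14.4 mA.
But then V_CE = 7.5 − 14.4×8.2 = -111 V < V_CE(sat) = 0.2 V — impossible in the active region.
So the transistor is saturated. With V_CE = 0.2 V, I_C = (V_CC − 0.2)/R_C = 7.3/8.2 = 0.89 mA.
Check: β·I_B = 14.4 mA > I_C = 0.89 mA, confirming saturation.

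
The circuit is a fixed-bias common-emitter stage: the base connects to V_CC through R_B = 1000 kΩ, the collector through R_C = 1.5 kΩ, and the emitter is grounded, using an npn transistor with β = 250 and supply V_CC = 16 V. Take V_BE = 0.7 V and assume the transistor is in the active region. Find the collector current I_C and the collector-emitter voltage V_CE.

I_C ≈ 3.8 mA, V_CE ≈ 10 V

Base loop: V_CC = I_B·R_B + V_BE, so I_B = (16 − 0.7)/1000 kΩ = 0.0153 mA.
In the active region I_C = β·I_B = 250 × 0.0153 = 3.83 mA.
Collector loop: V_CE = V_CC − I_C·R_C = 16 − 3.83×1.5 = 10.3 V.
Since V_CE = 10.3 V > V_CE(sat) ≈ 0.2 V, the transistor is in the active region as assumed.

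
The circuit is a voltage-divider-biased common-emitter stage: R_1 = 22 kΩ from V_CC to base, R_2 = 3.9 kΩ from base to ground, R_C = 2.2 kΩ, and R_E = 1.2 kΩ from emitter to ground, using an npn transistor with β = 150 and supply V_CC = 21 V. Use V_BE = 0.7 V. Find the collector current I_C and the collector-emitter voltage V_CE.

I_C ≈ 2 mA, V_CE ≈ 14 V

Thevenize the base divider: V_Th = V_CC·R_2/(R_1+R_2) = 21×3.9/25.9 = 3.16 V, R_Th = R_1‖R_2 = 3.31 kΩ.
Base-emitter loop: V_Th = I_B·R_Th + V_BE + (β+1)I_B·R_E, so I_B = (3.16 − 0.7) / (3.31 + 151×1.2) = 0.0133 mA.
I_C = β·I_B = 150×0.0133 = 2 mA, and I_E = (β+1)I_B = 2.01 mA.
V_CE = V_CC − I_C·R_C − I_E·R_E = 21 − 2×2.2 − 2.01×1.2 = 14.2 V.
V_CE = 14.2 V > 0.2 V confirms active-region operation.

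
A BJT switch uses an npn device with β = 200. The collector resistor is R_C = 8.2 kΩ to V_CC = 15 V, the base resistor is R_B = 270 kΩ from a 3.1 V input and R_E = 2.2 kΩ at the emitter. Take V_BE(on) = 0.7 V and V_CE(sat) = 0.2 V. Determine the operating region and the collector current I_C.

active; I_C ≈ 0.67 mA

Assume active. Base-emitter loop: I_B = (V_BB − V_BE)/(R_B + (β+1)R_E) = (3.1 − 0.7)/(270 + 201×2.2) = 0.00337 mA.
I_C = β·I_B = 200×0.00337 = 0.674 mA.
V_CE = V_CC − I_C·R_C − I_E·R_E = 15 − 0.674×8.2 − 0.677×2.2 = 7.98 V > V_CE(sat), so the active-region assumption holds.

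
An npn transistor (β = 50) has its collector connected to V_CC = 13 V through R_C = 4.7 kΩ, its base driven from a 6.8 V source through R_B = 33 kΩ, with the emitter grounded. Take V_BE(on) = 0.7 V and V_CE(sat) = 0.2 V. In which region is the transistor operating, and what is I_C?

saturation; I_C ≈ 2.7 mA

Assume active: I_B = (6.8 − 0.7)/33 = 0.185 mA, giving I_C = β·I_B = 9.24 mA.
But then V_CE = 13 − 9.24×4.7 = -30.4 V < V_CE(sat) = 0.2 V — impossible in the active region.
So the transistor is saturated. With V_CE = 0.2 V, I_C = (V_CC − 0.2)/R_C = 12.8/4.7 = 2.72 mA.
Check: β·I_B = 9.24 mA > I_C = 2.72 mA, confirming saturation.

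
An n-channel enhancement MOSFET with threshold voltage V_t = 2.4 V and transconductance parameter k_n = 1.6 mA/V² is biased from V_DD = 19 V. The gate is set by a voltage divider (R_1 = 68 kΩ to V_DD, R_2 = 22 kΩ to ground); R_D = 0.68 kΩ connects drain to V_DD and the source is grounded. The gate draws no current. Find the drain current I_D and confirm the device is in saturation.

V_G = V_DD·R_2/(R_1+R_2) = 19×22/90 = 4.64 V. With the source grounded, V_GS = V_G = 4.64 V.
Assume saturation: I_D = (k_n/2)(V_GS − V_t)² = (1.6/2)×(4.64 − 2.4)² = 0.8×2.24² = 4.03 mA.
V_DS = V_DD − I_D·R_D = 19 − 4.03×0.68 = 16.3 V.
Saturation requires V_DS ≥ V_GS − V_t = 2.24 V; 16.3 ≥ 2.24 ✓.

I_D ≈ 4 mA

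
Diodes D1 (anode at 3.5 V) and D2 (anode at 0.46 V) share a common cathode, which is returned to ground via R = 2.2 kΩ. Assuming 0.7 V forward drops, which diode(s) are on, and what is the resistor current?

Assume both conduct. Then node N would need to be at both 3.5−0.7 = 2.8 V and 0.46−0.7 = -0.24 V, which is impossible.
Assume only D1 conducts: V_N = 3.5 − 0.7 = 2.8 V, so I_R = 2.8/2.2 = 1.27 mA.
Check D2: its anode-to-cathode voltage is 0.46 − 2.8 = -2.34 V < 0.7 V, so it is off. The assumption is consistent.

Only D1 conducts; I_R ≈ 1.3 mA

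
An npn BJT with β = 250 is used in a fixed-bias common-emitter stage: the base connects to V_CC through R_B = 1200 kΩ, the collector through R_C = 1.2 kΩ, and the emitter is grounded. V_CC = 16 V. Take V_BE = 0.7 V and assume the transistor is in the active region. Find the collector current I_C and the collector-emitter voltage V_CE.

I_C ≈ 3.2 mA, V_CE ≈ 12 V

Base loop: V_CC = I_B·R_B + V_BE, so I_B = (16 − 0.7)/1200 kΩ = 0.0128 mA.
In the active region I_C = β·I_B = 250 × 0.0128 = 3.19 mA.
Collector loop: V_CE = V_CC − I_C·R_C = 16 − 3.19×1.2 = 12.2 V.
Since V_CE = 12.2 V > V_CE(sat) ≈ 0.2 V, the transistor is in the active region as assumed.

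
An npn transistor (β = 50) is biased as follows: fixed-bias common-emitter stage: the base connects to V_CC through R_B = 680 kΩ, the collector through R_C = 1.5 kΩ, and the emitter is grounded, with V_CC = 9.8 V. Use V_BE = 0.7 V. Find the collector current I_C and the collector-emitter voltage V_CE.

Base loop: V_CC = I_B·R_B + V_BE, so I_B = (9.8 − 0.7)/680 kΩ = 0.0134 mA.
In the active region I_C = β·I_B = 50 × 0.0134 = 0.669 mA.
Collector loop: V_CE = V_CC − I_C·R_C = 9.8 − 0.669×1.5 = 8.8 V.
Since V_CE = 8.8 V > V_CE(sat) ≈ 0.2 V, the transistor is in the active region as assumed.

I_C ≈ 0.67 mA, V_CE ≈ 8.8 V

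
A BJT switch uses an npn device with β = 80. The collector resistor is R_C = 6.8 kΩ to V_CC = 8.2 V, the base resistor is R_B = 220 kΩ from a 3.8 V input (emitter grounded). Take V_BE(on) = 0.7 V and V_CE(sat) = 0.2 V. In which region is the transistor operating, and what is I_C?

active; I_C ≈ 1.1 mA

Assume active. Base-emitter loop: I_B = (V_BB − V_BE)/R_B = (3.8 − 0.7)/220 = 0.0141 mA.
I_C = β·I_B = 80×0.0141 = 1.13 mA.
V_CE = V_CC − I_C·R_C = 8.2 − 1.13×6.8 = 0.535 V > V_CE(sat), so the active-region assumption holds.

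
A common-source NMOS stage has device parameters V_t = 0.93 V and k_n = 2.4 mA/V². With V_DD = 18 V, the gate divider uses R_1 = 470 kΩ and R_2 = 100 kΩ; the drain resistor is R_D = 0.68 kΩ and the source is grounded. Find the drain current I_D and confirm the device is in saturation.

V_G = V_DD·R_2/(R_1+R_2) = 18×100/570 = 3.16 V. With the source grounded, V_GS = V_G = 3.16 V.
Assume saturation: I_D = (k_n/2)(V_GS − V_t)² = (2.4/2)×(3.16 − 0.93)² = 1.2×2.23² = 5.96 mA.
V_DS = V_DD − I_D·R_D = 18 − 5.96×0.68 = 13.9 V.
Saturation requires V_DS ≥ V_GS − V_t = 2.23 V; 13.9 ≥ 2.23 ✓.

I_D ≈ 6 mA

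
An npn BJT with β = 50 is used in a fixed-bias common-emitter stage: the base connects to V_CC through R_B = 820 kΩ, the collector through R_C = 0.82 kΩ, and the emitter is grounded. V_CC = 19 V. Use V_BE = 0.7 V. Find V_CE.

Base loop: V_CC = I_B·R_B + V_BE, so I_B = (19 − 0.7)/820 kΩ = 0.0223 mA.
In the active region I_C = β·I_B = 50 × 0.0223 = 1.12 mA.
Collector loop: V_CE = V_CC − I_C·R_C = 19 − 1.12×0.82 = 18.1 V.
Since V_CE = 18.1 V > V_CE(sat) ≈ 0.2 V, the transistor is in the active region as assumed.

V_CE ≈ 18 V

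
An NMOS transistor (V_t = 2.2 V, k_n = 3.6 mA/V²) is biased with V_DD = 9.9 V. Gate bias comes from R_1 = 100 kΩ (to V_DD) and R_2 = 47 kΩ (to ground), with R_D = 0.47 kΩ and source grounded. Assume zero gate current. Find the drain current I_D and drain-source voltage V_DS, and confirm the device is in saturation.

I_D ≈ 1.7 mA, V_DS ≈ 9.1 V

V_G = V_DD·R_2/(R_1+R_2) = 9.9×47/147 = 3.17 V. With the source grounded, V_GS = V_G = 3.17 V.
Assume saturation: I_D = (k_n/2)(V_GS − V_t)² = (3.6/2)×(3.17 − 2.2)² = 1.8×0.965² = 1.68 mA.
V_DS = V_DD − I_D·R_D = 9.9 − 1.68×0.47 = 9.11 V.
Saturation requires V_DS ≥ V_GS − V_t = 0.965 V; 9.11 ≥ 0.965 ✓.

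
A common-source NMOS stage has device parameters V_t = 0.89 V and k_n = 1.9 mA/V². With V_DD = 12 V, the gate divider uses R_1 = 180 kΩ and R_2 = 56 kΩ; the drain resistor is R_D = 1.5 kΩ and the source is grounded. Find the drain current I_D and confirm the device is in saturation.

I_D ≈ 3.6 mA

V_G = V_DD·R_2/(R_1+R_2) = 12×56/236 = 2.85 V. With the source grounded, V_GS = V_G = 2.85 V.
Assume saturation: I_D = (k_n/2)(V_GS − V_t)² = (1.9/2)×(2.85 − 0.89)² = 0.95×1.96² = 3.64 mA.
V_DS = V_DD − I_D·R_D = 12 − 3.64×1.5 = 6.54 V.
Saturation requires V_DS ≥ V_GS − V_t = 1.96 V; 6.54 ≥ 1.96 ✓.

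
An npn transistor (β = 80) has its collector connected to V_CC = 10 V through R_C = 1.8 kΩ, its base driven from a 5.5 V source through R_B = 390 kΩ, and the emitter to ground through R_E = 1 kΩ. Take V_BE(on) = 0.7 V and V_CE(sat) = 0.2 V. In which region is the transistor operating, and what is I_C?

active; I_C ≈ 0.82 mA

Assume active. Base-emitter loop: I_B = (V_BB − V_BE)/(R_B + (β+1)R_E) = (5.5 − 0.7)/(390 + 81×1) = 0.0102 mA.
I_C = β·I_B = 80×0.0102 = 0.815 mA.
V_CE = V_CC − I_C·R_C − I_E·R_E = 10 − 0.815×1.8 − 0.825×1 = 7.71 V > V_CE(sat), so the active-region assumption holds.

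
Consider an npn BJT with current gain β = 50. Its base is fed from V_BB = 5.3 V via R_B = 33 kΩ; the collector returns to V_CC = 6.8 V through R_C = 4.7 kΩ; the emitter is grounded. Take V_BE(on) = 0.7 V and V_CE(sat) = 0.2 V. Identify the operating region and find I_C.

Assume active: I_B = (5.3 − 0.7)/33 = 0.139 mA, giving I_C = β·I_B = 6.97 mA.
But then V_CE = 6.8 − 6.97×4.7 = -26 V < V_CE(sat) = 0.2 V — impossible in the active region.
So the transistor is saturated. With V_CE = 0.2 V, I_C = (V_CC − 0.2)/R_C = 6.6/4.7 = 1.4 mA.
Check: β·I_B = 6.97 mA > I_C = 1.4 mA, confirming saturation.

saturation; I_C ≈ 1.4 mA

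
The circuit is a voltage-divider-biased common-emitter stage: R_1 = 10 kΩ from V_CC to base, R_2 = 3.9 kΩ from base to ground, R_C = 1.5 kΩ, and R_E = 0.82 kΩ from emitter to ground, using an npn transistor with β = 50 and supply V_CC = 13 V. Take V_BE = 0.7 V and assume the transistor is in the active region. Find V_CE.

V_CE ≈ 5.3 V

Thevenize the base divider: V_Th = V_CC·R_2/(R_1+R_2) = 13×3.9/13.9 = 3.65 V, R_Th = R_1‖R_2 = 2.81 kΩ.
Base-emitter loop: V_Th = I_B·R_Th + V_BE + (β+1)I_B·R_E, so I_B = (3.65 − 0.7) / (2.81 + 51×0.82) = 0.066 mA.
I_C = β·I_B = 50×0.066 = 3.3 mA, and I_E = (β+1)I_B = 3.37 mA.
V_CE = V_CC − I_C·R_C − I_E·R_E = 13 − 3.3×1.5 − 3.37×0.82 = 5.28 V.
V_CE = 5.28 V > 0.2 V confirms active-region operation.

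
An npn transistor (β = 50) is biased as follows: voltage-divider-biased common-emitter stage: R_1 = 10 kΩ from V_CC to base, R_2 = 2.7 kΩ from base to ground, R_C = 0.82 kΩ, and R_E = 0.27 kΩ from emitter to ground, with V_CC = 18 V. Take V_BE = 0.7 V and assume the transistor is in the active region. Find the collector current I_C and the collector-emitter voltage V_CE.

I_C ≈ 9.8 mA, V_CE ≈ 7.2 V

Thevenize the base divider: V_Th = V_CC·R_2/(R_1+R_2) = 18×2.7/12.7 = 3.83 V, R_Th = R_1‖R_2 = 2.13 kΩ.
Base-emitter loop: V_Th = I_B·R_Th + V_BE + (β+1)I_B·R_E, so I_B = (3.83 − 0.7) / (2.13 + 51×0.27) = 0.197 mA.
I_C = β·I_B = 50×0.197 = 9.84 mA, and I_E = (β+1)I_B = 10 mA.
V_CE = V_CC − I_C·R_C − I_E·R_E = 18 − 9.84×0.82 − 10×0.27 = 7.23 V.
V_CE = 7.23 V > 0.2 V confirms active-region operation.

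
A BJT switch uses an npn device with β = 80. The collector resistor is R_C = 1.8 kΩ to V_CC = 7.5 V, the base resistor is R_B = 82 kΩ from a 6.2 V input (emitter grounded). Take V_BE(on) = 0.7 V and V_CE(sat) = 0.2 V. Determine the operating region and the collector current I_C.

Assume active: I_B = (6.2 − 0.7)/82 = 0.0671 mA, giving I_C = β·I_B = 5.37 mA.
But then V_CE = 7.5 − 5.37×1.8 = -2.16 V < V_CE(sat) = 0.2 V — impossible in the active region.
So the transistor is saturated. With V_CE = 0.2 V, I_C = (V_CC − 0.2)/R_C = 7.3/1.8 = 4.06 mA.
Check: β·I_B = 5.37 mA > I_C = 4.06 mA, confirming saturation.

saturation; I_C ≈ 4.1 mA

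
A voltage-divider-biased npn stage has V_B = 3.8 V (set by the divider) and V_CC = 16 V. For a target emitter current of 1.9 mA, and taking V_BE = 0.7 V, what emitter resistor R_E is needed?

R_E ≈ 1.6 kΩ

V_E = V_B − V_BE = 3.8 − 0.7 = 3.1 V.
R_E = V_E / I_E = 3.1 / 1.9 = 1.63 kΩ.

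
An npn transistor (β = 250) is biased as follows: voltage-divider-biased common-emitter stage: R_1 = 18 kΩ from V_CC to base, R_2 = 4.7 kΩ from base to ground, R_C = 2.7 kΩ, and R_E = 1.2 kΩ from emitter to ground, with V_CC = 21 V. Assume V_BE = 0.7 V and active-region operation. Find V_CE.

V_CE ≈ 9.3 V

Thevenize the base divider: V_Th = V_CC·R_2/(R_1+R_2) = 21×4.7/22.7 = 4.35 V, R_Th = R_1‖R_2 = 3.73 kΩ.
Base-emitter loop: V_Th = I_B·R_Th + V_BE + (β+1)I_B·R_E, so I_B = (4.35 − 0.7) / (3.73 + 251×1.2) = 0.012 mA.
I_C = β·I_B = 250×0.012 = 2.99 mA, and I_E = (β+1)I_B = 3 mA.
V_CE = V_CC − I_C·R_C − I_E·R_E = 21 − 2.99×2.7 − 3×1.2 = 9.32 V.
V_CE = 9.32 V > 0.2 V confirms active-region operation.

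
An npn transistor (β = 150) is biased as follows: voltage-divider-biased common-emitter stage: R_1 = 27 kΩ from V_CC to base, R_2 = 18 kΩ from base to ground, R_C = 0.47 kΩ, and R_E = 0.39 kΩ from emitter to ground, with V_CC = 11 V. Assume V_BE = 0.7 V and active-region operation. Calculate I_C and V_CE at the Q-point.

I_C ≈ 8 mA, V_CE ≈ 4.1 V

Thevenize the base divider: V_Th = V_CC·R_2/(R_1+R_2) = 11×18/45 = 4.4 V, R_Th = R_1‖R_2 = 10.8 kΩ.
Base-emitter loop: V_Th = I_B·R_Th + V_BE + (β+1)I_B·R_E, so I_B = (4.4 − 0.7) / (10.8 + 151×0.39) = 0.0531 mA.
I_C = β·I_B = 150×0.0531 = 7.96 mA, and I_E = (β+1)I_B = 8.02 mA.
V_CE = V_CC − I_C·R_C − I_E·R_E = 11 − 7.96×0.47 − 8.02×0.39 = 4.13 V.
V_CE = 4.13 V > 0.2 V confirms active-region operation.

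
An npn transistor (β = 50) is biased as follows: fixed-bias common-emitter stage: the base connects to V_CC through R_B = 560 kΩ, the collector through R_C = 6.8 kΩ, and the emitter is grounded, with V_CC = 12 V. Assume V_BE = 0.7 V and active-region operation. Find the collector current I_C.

I_C ≈ 1 mA

Base loop: V_CC = I_B·R_B + V_BE, so I_B = (12 − 0.7)/560 kΩ = 0.0202 mA.
In the active region I_C = β·I_B = 50 × 0.0202 = 1.01 mA.
Collector loop: V_CE = V_CC − I_C·R_C = 12 − 1.01×6.8 = 5.14 V.
Since V_CE = 5.14 V > V_CE(sat) ≈ 0.2 V, the transistor is in the active region as assumed.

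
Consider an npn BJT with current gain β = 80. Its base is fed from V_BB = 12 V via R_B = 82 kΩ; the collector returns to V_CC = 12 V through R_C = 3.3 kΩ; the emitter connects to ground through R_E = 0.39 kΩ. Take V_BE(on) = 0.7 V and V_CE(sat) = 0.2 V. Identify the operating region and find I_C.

saturation; I_C ≈ 3.2 mA

Assume active: I_B = (12 − 0.7)/(82 + 81×0.39) = 0.0995 mA, I_C = β·I_B = 7.96 mA.
Then V_CE = 12 − 7.96×3.3 − 8.06×0.39 = -17.4 V < 0.2 V — the active assumption fails.
Re-solve with V_CE = 0.2 V. KCL at the emitter: V_E/R_E = (V_BB−0.7−V_E)/R_B + (V_CC−0.2−V_E)/R_C, giving V_E = 1.29 V.
I_C = (V_CC − 0.2 − V_E)/R_C = (11.8 − 1.29)/3.3 = 3.18 mA.
Check: I_B = (11.3 − 1.29)/82 = 0.122 mA, and β·I_B = 9.77 mA > I_C, confirming saturation.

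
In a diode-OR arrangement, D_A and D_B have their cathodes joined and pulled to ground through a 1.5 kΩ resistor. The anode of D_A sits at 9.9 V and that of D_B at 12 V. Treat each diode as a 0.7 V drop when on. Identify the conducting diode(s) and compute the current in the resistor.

Only D_B conducts; I_R ≈ 7.5 mA

Assume both conduct. Then node N would need to be at both 9.9−0.7 = 9.2 V and 12−0.7 = 11.3 V, which is impossible.
Assume only D_B conducts: V_N = 12 − 0.7 = 11.3 V, so I_R = 11.3/1.5 = 7.53 mA.
Check D_A: its anode-to-cathode voltage is 9.9 − 11.3 = -1.4 V < 0.7 V, so it is off. The assumption is consistent.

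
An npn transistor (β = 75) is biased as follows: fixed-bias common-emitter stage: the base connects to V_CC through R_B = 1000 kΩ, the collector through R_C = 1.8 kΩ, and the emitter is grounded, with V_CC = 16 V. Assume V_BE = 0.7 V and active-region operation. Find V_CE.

Base loop: V_CC = I_B·R_B + V_BE, so I_B = (16 − 0.7)/1000 kΩ = 0.0153 mA.
In the active region I_C = β·I_B = 75 × 0.0153 = 1.15 mA.
Collector loop: V_CE = V_CC − I_C·R_C = 16 − 1.15×1.8 = 13.9 V.
Since V_CE = 13.9 V > V_CE(sat) ≈ 0.2 V, the transistor is in the active region as assumed.

V_CE ≈ 14 V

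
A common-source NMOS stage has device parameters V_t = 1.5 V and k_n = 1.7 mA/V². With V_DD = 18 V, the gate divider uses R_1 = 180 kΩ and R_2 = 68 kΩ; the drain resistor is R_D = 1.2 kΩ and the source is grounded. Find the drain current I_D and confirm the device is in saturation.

V_G = V_DD·R_2/(R_1+R_2) = 18×68/248 = 4.94 V. With the source grounded, V_GS = V_G = 4.94 V.
Assume saturation: I_D = (k_n/2)(V_GS − V_t)² = (1.7/2)×(4.94 − 1.5)² = 0.85×3.44² = 10 mA.
V_DS = V_DD − I_D·R_D = 18 − 10×1.2 = 5.96 V.
Saturation requires V_DS ≥ V_GS − V_t = 3.44 V; 5.96 ≥ 3.44 ✓.

I_D ≈ 10 mA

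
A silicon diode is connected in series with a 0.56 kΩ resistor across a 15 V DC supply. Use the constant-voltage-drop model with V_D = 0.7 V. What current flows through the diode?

I ≈ 26 mA

KVL around the loop: 15 = V_D + I·R = 0.7 + I × 0.56 kΩ.
So I = (15 − 0.7) / 0.56 kΩ = 14.3 / 0.56 = 25.5 mA.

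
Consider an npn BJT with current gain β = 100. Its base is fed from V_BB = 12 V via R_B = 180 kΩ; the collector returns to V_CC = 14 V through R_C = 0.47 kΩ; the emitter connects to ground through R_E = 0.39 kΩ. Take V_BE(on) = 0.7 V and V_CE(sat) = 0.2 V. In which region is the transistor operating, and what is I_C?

Assume active. Base-emitter loop: I_B = (V_BB − V_BE)/(R_B + (β+1)R_E) = (12 − 0.7)/(180 + 101×0.39) = 0.0515 mA.
I_C = β·I_B = 100×0.0515 = 5.15 mA.
V_CE = V_CC − I_C·R_C − I_E·R_E = 14 − 5.15×0.47 − 5.2×0.39 = 9.55 V > V_CE(sat), so the active-region assumption holds.

active; I_C ≈ 5.2 mA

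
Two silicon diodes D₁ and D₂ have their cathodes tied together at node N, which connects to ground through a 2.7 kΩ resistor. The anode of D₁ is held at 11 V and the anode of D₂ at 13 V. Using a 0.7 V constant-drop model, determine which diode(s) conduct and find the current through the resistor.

Only D₂ conducts; I_R ≈ 4.6 mA

Assume both conduct. Then node N would need to be at both 11−0.7 = 10.3 V and 13−0.7 = 12.3 V, which is impossible.
Assume only D₂ conducts: V_N = 13 − 0.7 = 12.3 V, so I_R = 12.3/2.7 = 4.56 mA.
Check D₁: its anode-to-cathode voltage is 11 − 12.3 = -1.3 V < 0.7 V, so it is off. The assumption is consistent.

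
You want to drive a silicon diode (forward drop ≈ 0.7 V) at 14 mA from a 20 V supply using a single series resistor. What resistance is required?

R ≈ 1.4 kΩ

The resistor drops V_S − V_D = 20 − 0.7 = 19.3 V at 14 mA.
R = 19.3 V / 14 mA = 1.38 kΩ.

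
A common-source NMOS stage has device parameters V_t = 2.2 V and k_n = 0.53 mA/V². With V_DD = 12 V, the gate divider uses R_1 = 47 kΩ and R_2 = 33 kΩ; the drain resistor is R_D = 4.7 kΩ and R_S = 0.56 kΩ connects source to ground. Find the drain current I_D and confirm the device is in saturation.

V_G = V_DD·R_2/(R_1+R_2) = 12×33/80 = 4.95 V.
Assume saturation: I_D = (k_n/2)(V_GS − V_t)² with V_GS = V_G − I_D·R_S = 4.95 − 0.56·I_D.
Substituting gives 0.0831·I_D² − 1.82·I_D + 2 = 0, with roots I_D = 1.17 or 20.7 mA.
The root I_D = 20.7 mA gives V_GS = -6.64 V ≤ V_t, so take I_D = 1.17 mA.
Then V_GS = 4.3 V and V_DS = V_DD − I_D(R_D+R_S) = 12 − 1.17×5.26 = 5.87 V.
Saturation requires V_DS ≥ V_GS − V_t = 2.1 V; 5.87 ≥ 2.1 ✓.

I_D ≈ 1.2 mA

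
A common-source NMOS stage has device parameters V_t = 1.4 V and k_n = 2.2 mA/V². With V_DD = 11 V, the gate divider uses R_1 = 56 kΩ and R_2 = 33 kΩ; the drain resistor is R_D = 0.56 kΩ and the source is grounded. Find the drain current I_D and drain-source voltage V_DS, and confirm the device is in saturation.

V_G = V_DD·R_2/(R_1+R_2) = 11×33/89 = 4.08 V. With the source grounded, V_GS = V_G = 4.08 V.
Assume saturation: I_D = (k_n/2)(V_GS − V_t)² = (2.2/2)×(4.08 − 1.4)² = 1.1×2.68² = 7.89 mA.
V_DS = V_DD − I_D·R_D = 11 − 7.89×0.56 = 6.58 V.
Saturation requires V_DS ≥ V_GS − V_t = 2.68 V; 6.58 ≥ 2.68 ✓.

I_D ≈ 7.9 mA, V_DS ≈ 6.6 V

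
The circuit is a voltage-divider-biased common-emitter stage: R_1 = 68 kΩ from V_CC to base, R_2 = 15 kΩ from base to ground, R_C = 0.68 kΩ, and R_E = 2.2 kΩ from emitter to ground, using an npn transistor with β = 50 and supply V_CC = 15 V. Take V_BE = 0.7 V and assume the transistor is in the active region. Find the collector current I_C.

I_C ≈ 0.81 mA

Thevenize the base divider: V_Th = V_CC·R_2/(R_1+R_2) = 15×15/83 = 2.71 V, R_Th = R_1‖R_2 = 12.3 kΩ.
Base-emitter loop: V_Th = I_B·R_Th + V_BE + (β+1)I_B·R_E, so I_B = (2.71 − 0.7) / (12.3 + 51×2.2) = 0.0162 mA.
I_C = β·I_B = 50×0.0162 = 0.808 mA, and I_E = (β+1)I_B = 0.824 mA.
V_CE = V_CC − I_C·R_C − I_E·R_E = 15 − 0.808×0.68 − 0.824×2.2 = 12.6 V.
V_CE = 12.6 V > 0.2 V confirms active-region operation.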